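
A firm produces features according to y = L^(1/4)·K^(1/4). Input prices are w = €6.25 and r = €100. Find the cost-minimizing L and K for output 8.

L* = 256, K* = 16

Cost minimization requires the marginal rate of technical substitution to equal the input-price ratio: MP_L/MP_K = w/r.
Here MP_L/MP_K = (1/4)·(K/L)/(1/4) = (K/L). Setting this equal to 6.25/100 = 0.0625 gives K = 0.0625L.
Substituting into y = 8: L^(1/4)·(0.0625L)^(1/4) = 8.
Solving, L = 256 and K = 16.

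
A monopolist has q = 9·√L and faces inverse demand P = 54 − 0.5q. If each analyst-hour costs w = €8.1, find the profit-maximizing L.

L* = 25

Marginal revenue from the inverse demand is MR = 54 − q.
The marginal product is MP_L = 4.5·L^(-1/2).
A monopolist hires until marginal revenue product equals the wage: MR·MP_L = w.
At L, q = 9·√L. Substituting and solving: (54 − 9·√L)·4.5·L^(-1/2) = 8.1 gives L = 25.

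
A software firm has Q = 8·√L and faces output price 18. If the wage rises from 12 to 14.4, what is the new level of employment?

L* = 25

From P·MP_L = w with MP_L = 4·L^(-1/2), the labor demand is L(w) = (72/w)^(2).
At w = 12: L = 36. At w = 14.4: L = 25.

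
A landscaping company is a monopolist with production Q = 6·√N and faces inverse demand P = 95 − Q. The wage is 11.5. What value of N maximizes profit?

Marginal revenue from the inverse demand is MR = 95 − 2Q.
The marginal product is MP_N = 3·N^(-1/2).
A monopolist hires until marginal revenue product equals the wage: MR·MP_N = w.
At N, Q = 6·√N. Substituting and solving: (95 − 12·√N)·3·N^(-1/2) = 11.5 gives N = 36.

N* = 36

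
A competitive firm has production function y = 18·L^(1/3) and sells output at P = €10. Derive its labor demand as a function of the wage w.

MP_L = (1/3)·18·L^(-2/3) = 6·L^(-2/3).
Setting P·MP_L = w: 60·L^(-2/3) = w.
Solving for L: L^(-2/3) = w/60, so L = (60/w)^(3/2).

L(w) = (60/w)^(3/2)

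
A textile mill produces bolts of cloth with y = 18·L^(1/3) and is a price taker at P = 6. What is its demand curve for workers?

MP_L = (1/3)·18·L^(-2/3) = 6·L^(-2/3).
Setting P·MP_L = w: 36·L^(-2/3) = w.
Solving for L: L^(-2/3) = w/36, so L = (36/w)^(3/2).

L(w) = (36/w)^(3/2)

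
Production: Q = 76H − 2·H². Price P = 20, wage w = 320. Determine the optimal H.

H* = 15

The marginal product of H is MP_H = 76 − 4H.
A price-taking firm hires until the value of the marginal product equals the wage: P·MP_H = w, so 20·(76 − 4H) = 320.
Then 76 − 4H = 16, giving H = 15.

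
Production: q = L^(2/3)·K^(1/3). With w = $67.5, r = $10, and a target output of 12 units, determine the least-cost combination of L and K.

Cost minimization requires the marginal rate of technical substitution to equal the input-price ratio: MP_L/MP_K = w/r.
Here MP_L/MP_K = (2/3)·(K/L)/(1/3) = 2·(K/L). Setting this equal to 67.5/10 = 6.75 gives K = 3.375L.
Substituting into q = 12: L^(2/3)·(3.375L)^(1/3) = 12.
Solving, L = 8 and K = 27.

L* = 8, K* = 27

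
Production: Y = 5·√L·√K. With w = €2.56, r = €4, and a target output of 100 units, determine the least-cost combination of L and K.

Cost minimization requires the marginal rate of technical substitution to equal the input-price ratio: MP_L/MP_K = w/r.
Here MP_L/MP_K = (1/2)·(K/L)/(1/2) = (K/L). Setting this equal to 2.56/4 = 0.64 gives K = 0.64L.
Substituting into Y = 100: 5·L^(1/2)·(0.64L)^(1/2) = 100.
Solving, L = 25 and K = 16.

L* = 25, K* = 16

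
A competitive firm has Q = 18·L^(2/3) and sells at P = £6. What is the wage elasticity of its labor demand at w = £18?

ε = -3

MP_L = (2/3)·18·L^(-1/3), so P·MP_L = w gives 72·L^(-1/3) = w.
Solving, L(w) = (72/w)^(3). This is a constant-elasticity form: L ∝ w^(−3), so ε = −3.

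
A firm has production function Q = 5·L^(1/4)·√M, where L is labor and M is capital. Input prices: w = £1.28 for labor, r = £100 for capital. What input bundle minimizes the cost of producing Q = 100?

L* = 625, M* = 16

Cost minimization requires the marginal rate of technical substitution to equal the input-price ratio: MP_L/MP_M = w/r.
Here MP_L/MP_M = (1/4)·(M/L)/(1/2) = 0.5·(M/L). Setting this equal to 1.28/100 = 0.0128 gives M = 0.0256L.
Substituting into Q = 100: 5·L^(1/4)·(0.0256L)^(1/2) = 100.
Solving, L = 625 and M = 16.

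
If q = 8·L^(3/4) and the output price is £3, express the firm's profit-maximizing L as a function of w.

L(w) = 104976/w^(4)

MP_L = (3/4)·8·L^(-1/4) = 6·L^(-1/4).
Setting P·MP_L = w: 18·L^(-1/4) = w.
Solving for L: L^(-1/4) = w/18, so L = (18/w)^(4).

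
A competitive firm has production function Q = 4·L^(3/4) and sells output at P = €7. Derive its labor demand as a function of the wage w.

L(w) = 194481/w^(4)

MP_L = (3/4)·4·L^(-1/4) = 3·L^(-1/4).
Setting P·MP_L = w: 21·L^(-1/4) = w.
Solving for L: L^(-1/4) = w/21, so L = (21/w)^(4).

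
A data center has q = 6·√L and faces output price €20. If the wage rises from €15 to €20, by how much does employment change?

From P·MP_L = w with MP_L = 3·L^(-1/2), the labor demand is L(w) = (60/w)^(2).
At w = 15: L = 16. At w = 20: L = 9.
ΔL = 9 − 16 = -7.

ΔL = -7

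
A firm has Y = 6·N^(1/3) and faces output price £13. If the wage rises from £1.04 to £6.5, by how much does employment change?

ΔN = -117

From P·MP_N = w with MP_N = 2·N^(-2/3), the labor demand is N(w) = (26/w)^(3/2).
At w = 1.04: N = 125. At w = 6.5: N = 8.
ΔN = 8 − 125 = -117.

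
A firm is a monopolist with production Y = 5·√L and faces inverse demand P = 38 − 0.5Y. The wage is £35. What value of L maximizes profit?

Marginal revenue from the inverse demand is MR = 38 − Y.
The marginal product is MP_L = 2.5·L^(-1/2).
A monopolist hires until marginal revenue product equals the wage: MR·MP_L = w.
At L, Y = 5·√L. Substituting and solving: (38 − 5·√L)·2.5·L^(-1/2) = 35 gives L = 4.

L* = 4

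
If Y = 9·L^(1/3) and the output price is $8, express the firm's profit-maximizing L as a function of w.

L(w) = (24/w)^(3/2)

MP_L = (1/3)·9·L^(-2/3) = 3·L^(-2/3).
Setting P·MP_L = w: 24·L^(-2/3) = w.
Solving for L: L^(-2/3) = w/24, so L = (24/w)^(3/2).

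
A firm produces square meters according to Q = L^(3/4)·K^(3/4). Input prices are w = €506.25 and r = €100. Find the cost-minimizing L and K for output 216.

L* = 16, K* = 81

Cost minimization requires the marginal rate of technical substitution to equal the input-price ratio: MP_L/MP_K = w/r.
Here MP_L/MP_K = (3/4)·(K/L)/(3/4) = (K/L). Setting this equal to 506.25/100 = 5.0625 gives K = 5.0625L.
Substituting into Q = 216: L^(3/4)·(5.0625L)^(3/4) = 216.
Solving, L = 16 and K = 81.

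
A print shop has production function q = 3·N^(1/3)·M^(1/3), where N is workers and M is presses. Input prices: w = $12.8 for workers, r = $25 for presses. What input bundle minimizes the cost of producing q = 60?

Cost minimization requires the marginal rate of technical substitution to equal the input-price ratio: MP_N/MP_M = w/r.
Here MP_N/MP_M = (1/3)·(M/N)/(1/3) = (M/N). Setting this equal to 12.8/25 = 0.512 gives M = 0.512N.
Substituting into q = 60: 3·N^(1/3)·(0.512N)^(1/3) = 60.
Solving, N = 125 and M = 64.

N* = 125, M* = 64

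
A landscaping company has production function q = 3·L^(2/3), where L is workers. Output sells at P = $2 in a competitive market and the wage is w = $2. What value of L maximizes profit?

MP_L = (2/3)·3·L^(-1/3) = 2·L^(-1/3).
Profit maximization for a price taker requires P·MP_L = w: 2·2·L^(-1/3) = 2.
So L^(-1/3) = 0.5, which gives L = 8.

L* = 8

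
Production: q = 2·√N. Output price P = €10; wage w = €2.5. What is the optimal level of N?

N* = 16

MP_N = (1/2)·2·N^(-1/2) = N^(-1/2).
Profit maximization for a price taker requires P·MP_N = w: 10·N^(-1/2) = 2.5.
So N^(-1/2) = 0.25, which gives N = 16.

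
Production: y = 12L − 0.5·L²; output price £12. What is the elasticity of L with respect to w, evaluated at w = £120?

ε = -5

From P·MP_L = w with MP_L = 12 − L, labor demand is L(w) = 12 − w/12.
dL/dw = −1/(12) = -1/12.
At w = 120, L = 2, so ε = (dL/dw)·(w/L) = (-1/12)·(120/2) = -5.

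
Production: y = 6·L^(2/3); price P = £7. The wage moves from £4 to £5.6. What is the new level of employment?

From P·MP_L = w with MP_L = 4·L^(-1/3), the labor demand is L(w) = (28/w)^(3).
At w = 4: L = 343. At w = 5.6: L = 125.

L* = 125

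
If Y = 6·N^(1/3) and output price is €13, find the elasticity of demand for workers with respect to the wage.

MP_N = (1/3)·6·N^(-2/3), so P·MP_N = w gives 26·N^(-2/3) = w.
Solving, N(w) = (26/w)^(3/2). This is a constant-elasticity form: N ∝ w^(−3/2), so ε = −3/2.

ε = -1.5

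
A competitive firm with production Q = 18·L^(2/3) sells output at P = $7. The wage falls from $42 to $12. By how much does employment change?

From P·MP_L = w with MP_L = 12·L^(-1/3), the labor demand is L(w) = (84/w)^(3).
At w = 42: L = 8. At w = 12: L = 343.
ΔL = 343 − 8 = 335.

ΔL = 335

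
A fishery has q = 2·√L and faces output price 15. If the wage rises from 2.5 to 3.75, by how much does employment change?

From P·MP_L = w with MP_L = L^(-1/2), the labor demand is L(w) = (15/w)^(2).
At w = 2.5: L = 36. At w = 3.75: L = 16.
ΔL = 16 − 36 = -20.

ΔL = -20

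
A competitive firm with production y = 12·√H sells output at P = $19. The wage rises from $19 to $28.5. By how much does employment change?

From P·MP_H = w with MP_H = 6·H^(-1/2), the labor demand is H(w) = (114/w)^(2).
At w = 19: H = 36. At w = 28.5: H = 16.
ΔH = 16 − 36 = -20.

ΔH = -20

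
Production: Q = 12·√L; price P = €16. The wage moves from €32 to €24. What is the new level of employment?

L* = 16

From P·MP_L = w with MP_L = 6·L^(-1/2), the labor demand is L(w) = (96/w)^(2).
At w = 32: L = 9. At w = 24: L = 16.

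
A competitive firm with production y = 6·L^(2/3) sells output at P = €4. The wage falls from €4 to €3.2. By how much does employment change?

From P·MP_L = w with MP_L = 4·L^(-1/3), the labor demand is L(w) = (16/w)^(3).
At w = 4: L = 64. At w = 3.2: L = 125.
ΔL = 125 − 64 = 61.

ΔL = 61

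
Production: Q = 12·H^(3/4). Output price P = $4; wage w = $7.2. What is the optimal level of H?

H* = 625

MP_H = (3/4)·12·H^(-1/4) = 9·H^(-1/4).
Profit maximization for a price taker requires P·MP_H = w: 4·9·H^(-1/4) = 7.2.
So H^(-1/4) = 0.2, which gives H = 625.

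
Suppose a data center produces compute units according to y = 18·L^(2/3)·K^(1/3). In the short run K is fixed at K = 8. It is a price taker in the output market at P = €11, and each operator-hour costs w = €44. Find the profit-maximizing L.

With K = 8, MP_L = (2/3)·18·L^(-1/3)·8^(1/3) = 24·L^(-1/3).
Profit maximization for a price taker requires P·MP_L = w: 11·24·L^(-1/3) = 44.
So L^(-1/3) = 1/6, which gives L = 216.

L* = 216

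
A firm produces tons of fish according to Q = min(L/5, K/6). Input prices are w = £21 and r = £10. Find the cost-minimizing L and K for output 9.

L* = 45, K* = 54

With a fixed-proportions technology, the cost-minimizing bundle uses no slack in either input: L/5 = K/6 = Q.
So L = 5·9 = 45 and K = 6·9 = 54.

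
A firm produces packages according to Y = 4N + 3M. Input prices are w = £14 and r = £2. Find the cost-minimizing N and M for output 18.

N* = 0, M* = 6

The inputs are perfect substitutes, so the firm uses whichever has the lower cost per unit of output.
Cost per unit of output via N is w/4 = 3.5; via M it is r/3 = 2/3. M is cheaper.
Producing Y = 18 with M alone: N = 0, M = 6.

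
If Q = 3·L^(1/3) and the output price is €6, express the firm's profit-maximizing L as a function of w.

L(w) = (6/w)^(3/2)

MP_L = (1/3)·3·L^(-2/3) = L^(-2/3).
Setting P·MP_L = w: 6·L^(-2/3) = w.
Solving for L: L^(-2/3) = w/6, so L = (6/w)^(3/2).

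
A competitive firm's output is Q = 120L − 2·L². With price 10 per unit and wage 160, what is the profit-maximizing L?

L* = 26

The marginal product of L is MP_L = 120 − 4L.
A price-taking firm hires until the value of the marginal product equals the wage: P·MP_L = w, so 10·(120 − 4L) = 160.
Then 120 − 4L = 16, giving L = 26.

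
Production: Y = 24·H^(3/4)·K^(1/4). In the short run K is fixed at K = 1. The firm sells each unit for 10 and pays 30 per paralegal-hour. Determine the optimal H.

With K = 1, MP_H = (3/4)·24·H^(-1/4)·1^(1/4) = 18·H^(-1/4).
Profit maximization for a price taker requires P·MP_H = w: 10·18·H^(-1/4) = 30.
So H^(-1/4) = 1/6, which gives H = 1296.

H* = 1296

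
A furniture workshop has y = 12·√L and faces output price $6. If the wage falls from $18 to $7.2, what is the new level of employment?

From P·MP_L = w with MP_L = 6·L^(-1/2), the labor demand is L(w) = (36/w)^(2).
At w = 18: L = 4. At w = 7.2: L = 25.

L* = 25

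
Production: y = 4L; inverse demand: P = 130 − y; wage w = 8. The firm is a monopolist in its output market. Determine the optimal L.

Marginal revenue from the inverse demand is MR = 130 − 2y.
The marginal product is MP_L = 4.
A monopolist hires until marginal revenue product equals the wage: MR·MP_L = w.
(130 − 8L)·4 = 8, so L = 16.

L* = 16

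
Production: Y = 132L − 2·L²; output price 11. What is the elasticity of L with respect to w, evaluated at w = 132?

ε = -0.1

From P·MP_L = w with MP_L = 132 − 4L, labor demand is L(w) = (132 − w/11)/4.
dL/dw = −1/(44) = -1/44.
At w = 132, L = 30, so ε = (dL/dw)·(w/L) = (-1/44)·(132/30) = -0.1.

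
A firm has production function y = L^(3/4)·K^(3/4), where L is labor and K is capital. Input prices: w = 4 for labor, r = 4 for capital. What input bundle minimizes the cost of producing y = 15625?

Cost minimization requires the marginal rate of technical substitution to equal the input-price ratio: MP_L/MP_K = w/r.
Here MP_L/MP_K = (3/4)·(K/L)/(3/4) = (K/L). Setting this equal to 4/4 = 1 gives K = L.
Substituting into y = 15625: L^(3/4)·(L)^(3/4) = 15625.
Solving, L = 625 and K = 625.

L* = 625, K* = 625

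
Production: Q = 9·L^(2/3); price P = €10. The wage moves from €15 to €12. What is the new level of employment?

L* = 125

From P·MP_L = w with MP_L = 6·L^(-1/3), the labor demand is L(w) = (60/w)^(3).
At w = 15: L = 64. At w = 12: L = 125.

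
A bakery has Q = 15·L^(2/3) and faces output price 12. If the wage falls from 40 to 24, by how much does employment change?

ΔL = 98

From P·MP_L = w with MP_L = 10·L^(-1/3), the labor demand is L(w) = (120/w)^(3).
At w = 40: L = 27. At w = 24: L = 125.
ΔL = 125 − 27 = 98.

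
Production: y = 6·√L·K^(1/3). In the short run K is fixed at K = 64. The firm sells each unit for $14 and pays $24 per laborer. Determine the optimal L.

L* = 49

With K = 64, MP_L = (1/2)·6·L^(-1/2)·64^(1/3) = 12·L^(-1/2).
Profit maximization for a price taker requires P·MP_L = w: 14·12·L^(-1/2) = 24.
So L^(-1/2) = 1/7, which gives L = 49.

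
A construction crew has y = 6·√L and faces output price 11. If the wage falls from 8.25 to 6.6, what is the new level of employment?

From P·MP_L = w with MP_L = 3·L^(-1/2), the labor demand is L(w) = (33/w)^(2).
At w = 8.25: L = 16. At w = 6.6: L = 25.

L* = 25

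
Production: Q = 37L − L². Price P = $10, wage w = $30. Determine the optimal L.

The marginal product of L is MP_L = 37 − 2L.
A price-taking firm hires until the value of the marginal product equals the wage: P·MP_L = w, so 10·(37 − 2L) = 30.
Then 37 − 2L = 3, giving L = 17.

L* = 17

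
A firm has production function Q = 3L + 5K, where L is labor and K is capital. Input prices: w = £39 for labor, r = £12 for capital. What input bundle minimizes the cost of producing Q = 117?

The inputs are perfect substitutes, so the firm uses whichever has the lower cost per unit of output.
Cost per unit of output via L is w/3 = 13; via K it is r/5 = 2.4. K is cheaper.
Producing Q = 117 with K alone: L = 0, K = 23.4.

L* = 0, K* = 23.4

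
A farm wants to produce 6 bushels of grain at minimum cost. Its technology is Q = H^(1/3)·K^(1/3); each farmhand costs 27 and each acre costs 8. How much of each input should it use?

H* = 8, K* = 27

Cost minimization requires the marginal rate of technical substitution to equal the input-price ratio: MP_H/MP_K = w/r.
Here MP_H/MP_K = (1/3)·(K/H)/(1/3) = (K/H). Setting this equal to 27/8 = 3.375 gives K = 3.375H.
Substituting into Q = 6: H^(1/3)·(3.375H)^(1/3) = 6.
Solving, H = 8 and K = 27.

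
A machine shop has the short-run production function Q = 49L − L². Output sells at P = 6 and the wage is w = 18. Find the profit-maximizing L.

L* = 23

The marginal product of L is MP_L = 49 − 2L.
A price-taking firm hires until the value of the marginal product equals the wage: P·MP_L = w, so 6·(49 − 2L) = 18.
Then 49 − 2L = 3, giving L = 23.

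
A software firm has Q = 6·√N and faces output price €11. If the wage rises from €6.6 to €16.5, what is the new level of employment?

From P·MP_N = w with MP_N = 3·N^(-1/2), the labor demand is N(w) = (33/w)^(2).
At w = 6.6: N = 25. At w = 16.5: N = 4.

N* = 4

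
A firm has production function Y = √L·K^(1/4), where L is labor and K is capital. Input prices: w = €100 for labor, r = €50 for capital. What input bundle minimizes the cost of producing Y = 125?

Cost minimization requires the marginal rate of technical substitution to equal the input-price ratio: MP_L/MP_K = w/r.
Here MP_L/MP_K = (1/2)·(K/L)/(1/4) = 2·(K/L). Setting this equal to 100/50 = 2 gives K = L.
Substituting into Y = 125: L^(1/2)·(L)^(1/4) = 125.
Solving, L = 625 and K = 625.

L* = 625, K* = 625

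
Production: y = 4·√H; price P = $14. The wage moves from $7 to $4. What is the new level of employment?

From P·MP_H = w with MP_H = 2·H^(-1/2), the labor demand is H(w) = (28/w)^(2).
At w = 7: H = 16. At w = 4: H = 49.

H* = 49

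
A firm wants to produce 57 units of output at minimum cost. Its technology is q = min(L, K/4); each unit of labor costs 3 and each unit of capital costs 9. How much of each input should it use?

L* = 57, K* = 228

With a fixed-proportions technology, the cost-minimizing bundle uses no slack in either input: L = K/4 = q.
So L = 57 and K = 4·57 = 228.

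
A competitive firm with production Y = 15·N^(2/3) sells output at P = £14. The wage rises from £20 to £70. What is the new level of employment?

N* = 8

From P·MP_N = w with MP_N = 10·N^(-1/3), the labor demand is N(w) = (140/w)^(3).
At w = 20: N = 343. At w = 70: N = 8.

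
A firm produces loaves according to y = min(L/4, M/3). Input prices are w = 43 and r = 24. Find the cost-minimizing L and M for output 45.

L* = 180, M* = 135

With a fixed-proportions technology, the cost-minimizing bundle uses no slack in either input: L/4 = M/3 = y.
So L = 4·45 = 180 and M = 3·45 = 135.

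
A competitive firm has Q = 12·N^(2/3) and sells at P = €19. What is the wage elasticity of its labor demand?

MP_N = (2/3)·12·N^(-1/3), so P·MP_N = w gives 152·N^(-1/3) = w.
Solving, N(w) = (152/w)^(3). This is a constant-elasticity form: N ∝ w^(−3), so ε = −3.

ε = -3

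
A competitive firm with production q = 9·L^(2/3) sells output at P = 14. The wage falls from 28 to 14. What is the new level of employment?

From P·MP_L = w with MP_L = 6·L^(-1/3), the labor demand is L(w) = (84/w)^(3).
At w = 28: L = 27. At w = 14: L = 216.

L* = 216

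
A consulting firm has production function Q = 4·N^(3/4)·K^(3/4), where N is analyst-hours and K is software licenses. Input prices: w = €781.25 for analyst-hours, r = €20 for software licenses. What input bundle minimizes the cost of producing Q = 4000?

N* = 16, K* = 625

Cost minimization requires the marginal rate of technical substitution to equal the input-price ratio: MP_N/MP_K = w/r.
Here MP_N/MP_K = (3/4)·(K/N)/(3/4) = (K/N). Setting this equal to 781.25/20 = 39.0625 gives K = 39.0625N.
Substituting into Q = 4000: 4·N^(3/4)·(39.0625N)^(3/4) = 4000.
Solving, N = 16 and K = 625.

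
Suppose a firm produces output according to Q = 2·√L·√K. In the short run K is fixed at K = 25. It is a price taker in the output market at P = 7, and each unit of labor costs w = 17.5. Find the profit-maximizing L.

With K = 25, MP_L = (1/2)·2·L^(-1/2)·25^(1/2) = 5·L^(-1/2).
Profit maximization for a price taker requires P·MP_L = w: 7·5·L^(-1/2) = 17.5.
So L^(-1/2) = 0.5, which gives L = 4.

L* = 4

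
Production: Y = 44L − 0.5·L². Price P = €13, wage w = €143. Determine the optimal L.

The marginal product of L is MP_L = 44 − L.
A price-taking firm hires until the value of the marginal product equals the wage: P·MP_L = w, so 13·(44 − L) = 143.
Then 44 − L = 11, giving L = 33.

L* = 33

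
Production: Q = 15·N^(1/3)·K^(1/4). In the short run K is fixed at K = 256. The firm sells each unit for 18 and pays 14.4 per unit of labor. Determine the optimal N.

N* = 125

With K = 256, MP_N = (1/3)·15·N^(-2/3)·256^(1/4) = 20·N^(-2/3).
Profit maximization for a price taker requires P·MP_N = w: 18·20·N^(-2/3) = 14.4.
So N^(-2/3) = 0.04, which gives N = 125.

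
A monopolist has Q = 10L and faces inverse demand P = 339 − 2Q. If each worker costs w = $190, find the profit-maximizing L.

Marginal revenue from the inverse demand is MR = 339 − 4Q.
The marginal product is MP_L = 10.
A monopolist hires until marginal revenue product equals the wage: MR·MP_L = w.
(339 − 40L)·10 = 190, so L = 8.

L* = 8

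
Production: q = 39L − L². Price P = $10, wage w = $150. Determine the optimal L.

L* = 12

The marginal product of L is MP_L = 39 − 2L.
A price-taking firm hires until the value of the marginal product equals the wage: P·MP_L = w, so 10·(39 − 2L) = 150.
Then 39 − 2L = 15, giving L = 12.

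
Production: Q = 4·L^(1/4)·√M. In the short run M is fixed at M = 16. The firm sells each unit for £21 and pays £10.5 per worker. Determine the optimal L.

L* = 16

With M = 16, MP_L = (1/4)·4·L^(-3/4)·16^(1/2) = 4·L^(-3/4).
Profit maximization for a price taker requires P·MP_L = w: 21·4·L^(-3/4) = 10.5.
So L^(-3/4) = 0.125, which gives L = 16.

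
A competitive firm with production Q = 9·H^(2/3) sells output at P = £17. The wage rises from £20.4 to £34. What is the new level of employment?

H* = 27

From P·MP_H = w with MP_H = 6·H^(-1/3), the labor demand is H(w) = (102/w)^(3).
At w = 20.4: H = 125. At w = 34: H = 27.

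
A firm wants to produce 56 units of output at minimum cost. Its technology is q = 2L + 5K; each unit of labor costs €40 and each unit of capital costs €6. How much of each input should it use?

The inputs are perfect substitutes, so the firm uses whichever has the lower cost per unit of output.
Cost per unit of output via L is w/2 = 20; via K it is r/5 = 1.2. K is cheaper.
Producing q = 56 with K alone: L = 0, K = 11.2.

L* = 0, K* = 11.2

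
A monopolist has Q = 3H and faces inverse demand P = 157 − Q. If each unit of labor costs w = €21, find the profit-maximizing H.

Marginal revenue from the inverse demand is MR = 157 − 2Q.
The marginal product is MP_H = 3.
A monopolist hires until marginal revenue product equals the wage: MR·MP_H = w.
(157 − 6H)·3 = 21, so H = 25.

H* = 25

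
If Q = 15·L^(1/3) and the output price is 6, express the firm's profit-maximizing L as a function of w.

L(w) = (30/w)^(3/2)

MP_L = (1/3)·15·L^(-2/3) = 5·L^(-2/3).
Setting P·MP_L = w: 30·L^(-2/3) = w.
Solving for L: L^(-2/3) = w/30, so L = (30/w)^(3/2).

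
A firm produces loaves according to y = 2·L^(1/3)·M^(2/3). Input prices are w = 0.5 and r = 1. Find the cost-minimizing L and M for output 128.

L* = 64, M* = 64

Cost minimization requires the marginal rate of technical substitution to equal the input-price ratio: MP_L/MP_M = w/r.
Here MP_L/MP_M = (1/3)·(M/L)/(2/3) = 0.5·(M/L). Setting this equal to 0.5/1 = 0.5 gives M = L.
Substituting into y = 128: 2·L^(1/3)·(L)^(2/3) = 128.
Solving, L = 64 and M = 64.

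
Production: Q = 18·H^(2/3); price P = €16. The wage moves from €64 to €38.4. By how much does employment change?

ΔH = 98

From P·MP_H = w with MP_H = 12·H^(-1/3), the labor demand is H(w) = (192/w)^(3).
At w = 64: H = 27. At w = 38.4: H = 125.
ΔH = 125 − 27 = 98.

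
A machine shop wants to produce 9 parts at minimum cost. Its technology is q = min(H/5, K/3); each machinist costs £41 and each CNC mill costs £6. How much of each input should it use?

H* = 45, K* = 27

With a fixed-proportions technology, the cost-minimizing bundle uses no slack in either input: H/5 = K/3 = q.
So H = 5·9 = 45 and K = 3·9 = 27.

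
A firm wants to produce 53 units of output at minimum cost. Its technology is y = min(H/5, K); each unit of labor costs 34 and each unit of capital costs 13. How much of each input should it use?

H* = 265, K* = 53

With a fixed-proportions technology, the cost-minimizing bundle uses no slack in either input: H/5 = K = y.
So H = 5·53 = 265 and K = 53.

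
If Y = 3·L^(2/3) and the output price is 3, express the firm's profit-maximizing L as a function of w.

MP_L = (2/3)·3·L^(-1/3) = 2·L^(-1/3).
Setting P·MP_L = w: 6·L^(-1/3) = w.
Solving for L: L^(-1/3) = w/6, so L = (6/w)^(3).

L(w) = 216/w³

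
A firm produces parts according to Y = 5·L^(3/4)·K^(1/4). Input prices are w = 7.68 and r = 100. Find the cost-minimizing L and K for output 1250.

L* = 625, K* = 16

Cost minimization requires the marginal rate of technical substitution to equal the input-price ratio: MP_L/MP_K = w/r.
Here MP_L/MP_K = (3/4)·(K/L)/(1/4) = 3·(K/L). Setting this equal to 7.68/100 = 0.0768 gives K = 0.0256L.
Substituting into Y = 1250: 5·L^(3/4)·(0.0256L)^(1/4) = 1250.
Solving, L = 625 and K = 16.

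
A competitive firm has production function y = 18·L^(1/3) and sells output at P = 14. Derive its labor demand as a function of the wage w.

L(w) = (84/w)^(3/2)

MP_L = (1/3)·18·L^(-2/3) = 6·L^(-2/3).
Setting P·MP_L = w: 84·L^(-2/3) = w.
Solving for L: L^(-2/3) = w/84, so L = (84/w)^(3/2).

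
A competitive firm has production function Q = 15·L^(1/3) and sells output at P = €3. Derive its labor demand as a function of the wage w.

L(w) = (15/w)^(3/2)

MP_L = (1/3)·15·L^(-2/3) = 5·L^(-2/3).
Setting P·MP_L = w: 15·L^(-2/3) = w.
Solving for L: L^(-2/3) = w/15, so L = (15/w)^(3/2).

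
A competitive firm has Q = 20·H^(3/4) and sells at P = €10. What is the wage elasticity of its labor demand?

MP_H = (3/4)·20·H^(-1/4), so P·MP_H = w gives 150·H^(-1/4) = w.
Solving, H(w) = (150/w)^(4). This is a constant-elasticity form: H ∝ w^(−4), so ε = −4.

ε = -4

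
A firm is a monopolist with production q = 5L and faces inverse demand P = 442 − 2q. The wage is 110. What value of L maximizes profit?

L* = 21

Marginal revenue from the inverse demand is MR = 442 − 4q.
The marginal product is MP_L = 5.
A monopolist hires until marginal revenue product equals the wage: MR·MP_L = w.
(442 − 20L)·5 = 110, so L = 21.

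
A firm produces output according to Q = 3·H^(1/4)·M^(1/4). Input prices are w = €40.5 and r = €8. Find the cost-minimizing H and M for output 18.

Cost minimization requires the marginal rate of technical substitution to equal the input-price ratio: MP_H/MP_M = w/r.
Here MP_H/MP_M = (1/4)·(M/H)/(1/4) = (M/H). Setting this equal to 40.5/8 = 5.0625 gives M = 5.0625H.
Substituting into Q = 18: 3·H^(1/4)·(5.0625H)^(1/4) = 18.
Solving, H = 16 and M = 81.

H* = 16, M* = 81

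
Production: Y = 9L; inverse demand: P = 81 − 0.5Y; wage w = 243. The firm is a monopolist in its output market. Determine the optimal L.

L* = 6

Marginal revenue from the inverse demand is MR = 81 − Y.
The marginal product is MP_L = 9.
A monopolist hires until marginal revenue product equals the wage: MR·MP_L = w.
(81 − 9L)·9 = 243, so L = 6.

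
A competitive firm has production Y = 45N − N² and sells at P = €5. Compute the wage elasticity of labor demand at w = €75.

From P·MP_N = w with MP_N = 45 − 2N, labor demand is N(w) = (45 − w/5)/2.
dN/dw = −1/(10) = -0.1.
At w = 75, N = 15, so ε = (dN/dw)·(w/N) = (-0.1)·(75/15) = -0.5.

ε = -0.5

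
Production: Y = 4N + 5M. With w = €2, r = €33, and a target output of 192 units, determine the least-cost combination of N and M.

N* = 48, M* = 0

The inputs are perfect substitutes, so the firm uses whichever has the lower cost per unit of output.
Cost per unit of output via N is w/4 = 0.5; via M it is r/5 = 6.6. N is cheaper.
Producing Y = 192 with N alone: N = 48, M = 0.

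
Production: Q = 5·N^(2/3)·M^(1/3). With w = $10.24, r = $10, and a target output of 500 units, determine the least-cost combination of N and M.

Cost minimization requires the marginal rate of technical substitution to equal the input-price ratio: MP_N/MP_M = w/r.
Here MP_N/MP_M = (2/3)·(M/N)/(1/3) = 2·(M/N). Setting this equal to 10.24/10 = 1.024 gives M = 0.512N.
Substituting into Q = 500: 5·N^(2/3)·(0.512N)^(1/3) = 500.
Solving, N = 125 and M = 64.

N* = 125, M* = 64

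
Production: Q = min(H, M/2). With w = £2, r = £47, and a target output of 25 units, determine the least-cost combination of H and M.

With a fixed-proportions technology, the cost-minimizing bundle uses no slack in either input: H = M/2 = Q.
So H = 25 and M = 2·25 = 50.

H* = 25, M* = 50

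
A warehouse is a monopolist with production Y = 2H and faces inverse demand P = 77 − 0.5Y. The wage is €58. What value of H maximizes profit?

Marginal revenue from the inverse demand is MR = 77 − Y.
The marginal product is MP_H = 2.
A monopolist hires until marginal revenue product equals the wage: MR·MP_H = w.
(77 − 2H)·2 = 58, so H = 24.

H* = 24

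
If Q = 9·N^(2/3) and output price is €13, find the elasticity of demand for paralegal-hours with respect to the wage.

ε = -3

MP_N = (2/3)·9·N^(-1/3), so P·MP_N = w gives 78·N^(-1/3) = w.
Solving, N(w) = (78/w)^(3). This is a constant-elasticity form: N ∝ w^(−3), so ε = −3.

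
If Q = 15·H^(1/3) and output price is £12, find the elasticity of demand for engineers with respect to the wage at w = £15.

MP_H = (1/3)·15·H^(-2/3), so P·MP_H = w gives 60·H^(-2/3) = w.
Solving, H(w) = (60/w)^(3/2). This is a constant-elasticity form: H ∝ w^(−3/2), so ε = −3/2.

ε = -1.5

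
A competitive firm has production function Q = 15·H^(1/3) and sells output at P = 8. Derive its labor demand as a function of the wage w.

H(w) = (40/w)^(3/2)

MP_H = (1/3)·15·H^(-2/3) = 5·H^(-2/3).
Setting P·MP_H = w: 40·H^(-2/3) = w.
Solving for H: H^(-2/3) = w/40, so H = (40/w)^(3/2).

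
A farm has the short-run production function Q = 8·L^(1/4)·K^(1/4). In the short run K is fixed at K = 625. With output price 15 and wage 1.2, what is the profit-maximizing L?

With K = 625, MP_L = (1/4)·8·L^(-3/4)·625^(1/4) = 10·L^(-3/4).
Profit maximization for a price taker requires P·MP_L = w: 15·10·L^(-3/4) = 1.2.
So L^(-3/4) = 0.008, which gives L = 625.

L* = 625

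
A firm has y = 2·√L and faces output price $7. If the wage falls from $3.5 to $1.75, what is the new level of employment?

From P·MP_L = w with MP_L = L^(-1/2), the labor demand is L(w) = (7/w)^(2).
At w = 3.5: L = 4. At w = 1.75: L = 16.

L* = 16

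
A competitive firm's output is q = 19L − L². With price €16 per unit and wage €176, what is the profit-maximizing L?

L* = 4

The marginal product of L is MP_L = 19 − 2L.
A price-taking firm hires until the value of the marginal product equals the wage: P·MP_L = w, so 16·(19 − 2L) = 176.
Then 19 − 2L = 11, giving L = 4.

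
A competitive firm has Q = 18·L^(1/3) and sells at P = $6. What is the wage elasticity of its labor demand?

ε = -1.5

MP_L = (1/3)·18·L^(-2/3), so P·MP_L = w gives 36·L^(-2/3) = w.
Solving, L(w) = (36/w)^(3/2). This is a constant-elasticity form: L ∝ w^(−3/2), so ε = −3/2.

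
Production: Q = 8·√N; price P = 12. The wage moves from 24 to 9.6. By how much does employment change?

From P·MP_N = w with MP_N = 4·N^(-1/2), the labor demand is N(w) = (48/w)^(2).
At w = 24: N = 4. At w = 9.6: N = 25.
ΔN = 25 − 4 = 21.

ΔN = 21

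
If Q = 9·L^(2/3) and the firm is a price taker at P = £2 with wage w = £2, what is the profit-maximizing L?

MP_L = (2/3)·9·L^(-1/3) = 6·L^(-1/3).
Profit maximization for a price taker requires P·MP_L = w: 2·6·L^(-1/3) = 2.
So L^(-1/3) = 1/6, which gives L = 216.

L* = 216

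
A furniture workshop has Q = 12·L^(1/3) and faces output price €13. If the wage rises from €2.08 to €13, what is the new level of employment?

L* = 8

From P·MP_L = w with MP_L = 4·L^(-2/3), the labor demand is L(w) = (52/w)^(3/2).
At w = 2.08: L = 125. At w = 13: L = 8.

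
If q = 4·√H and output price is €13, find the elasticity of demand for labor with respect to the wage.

MP_H = (1/2)·4·H^(-1/2), so P·MP_H = w gives 26·H^(-1/2) = w.
Solving, H(w) = (26/w)^(2). This is a constant-elasticity form: H ∝ w^(−2), so ε = −2.

ε = -2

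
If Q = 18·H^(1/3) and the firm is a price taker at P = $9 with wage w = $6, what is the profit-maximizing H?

H* = 27

MP_H = (1/3)·18·H^(-2/3) = 6·H^(-2/3).
Profit maximization for a price taker requires P·MP_H = w: 9·6·H^(-2/3) = 6.
So H^(-2/3) = 1/9, which gives H = 27.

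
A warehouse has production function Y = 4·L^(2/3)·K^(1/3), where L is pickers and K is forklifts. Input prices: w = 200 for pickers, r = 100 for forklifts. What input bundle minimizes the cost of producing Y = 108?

Cost minimization requires the marginal rate of technical substitution to equal the input-price ratio: MP_L/MP_K = w/r.
Here MP_L/MP_K = (2/3)·(K/L)/(1/3) = 2·(K/L). Setting this equal to 200/100 = 2 gives K = L.
Substituting into Y = 108: 4·L^(2/3)·(L)^(1/3) = 108.
Solving, L = 27 and K = 27.

L* = 27, K* = 27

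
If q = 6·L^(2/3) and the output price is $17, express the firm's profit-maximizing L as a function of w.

L(w) = 314432/w³

MP_L = (2/3)·6·L^(-1/3) = 4·L^(-1/3).
Setting P·MP_L = w: 68·L^(-1/3) = w.
Solving for L: L^(-1/3) = w/68, so L = (68/w)^(3).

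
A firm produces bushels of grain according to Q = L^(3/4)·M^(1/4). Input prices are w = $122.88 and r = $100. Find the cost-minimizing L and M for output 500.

Cost minimization requires the marginal rate of technical substitution to equal the input-price ratio: MP_L/MP_M = w/r.
Here MP_L/MP_M = (3/4)·(M/L)/(1/4) = 3·(M/L). Setting this equal to 122.88/100 = 1.2288 gives M = 0.4096L.
Substituting into Q = 500: L^(3/4)·(0.4096L)^(1/4) = 500.
Solving, L = 625 and M = 256.

L* = 625, M* = 256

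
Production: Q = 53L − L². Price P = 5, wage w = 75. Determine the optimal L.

The marginal product of L is MP_L = 53 − 2L.
A price-taking firm hires until the value of the marginal product equals the wage: P·MP_L = w, so 5·(53 − 2L) = 75.
Then 53 − 2L = 15, giving L = 19.

L* = 19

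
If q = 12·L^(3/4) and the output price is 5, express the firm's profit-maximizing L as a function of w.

MP_L = (3/4)·12·L^(-1/4) = 9·L^(-1/4).
Setting P·MP_L = w: 45·L^(-1/4) = w.
Solving for L: L^(-1/4) = w/45, so L = (45/w)^(4).

L(w) = 4100625/w^(4)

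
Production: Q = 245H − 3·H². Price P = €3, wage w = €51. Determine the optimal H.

H* = 38

The marginal product of H is MP_H = 245 − 6H.
A price-taking firm hires until the value of the marginal product equals the wage: P·MP_H = w, so 3·(245 − 6H) = 51.
Then 245 − 6H = 17, giving H = 38.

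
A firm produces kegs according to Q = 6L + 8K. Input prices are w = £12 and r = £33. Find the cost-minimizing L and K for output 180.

L* = 30, K* = 0

The inputs are perfect substitutes, so the firm uses whichever has the lower cost per unit of output.
Cost per unit of output via L is w/6 = 2; via K it is r/8 = 4.125. L is cheaper.
Producing Q = 180 with L alone: L = 30, K = 0.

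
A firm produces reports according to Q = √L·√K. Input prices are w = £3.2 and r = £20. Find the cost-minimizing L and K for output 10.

L* = 25, K* = 4

Cost minimization requires the marginal rate of technical substitution to equal the input-price ratio: MP_L/MP_K = w/r.
Here MP_L/MP_K = (1/2)·(K/L)/(1/2) = (K/L). Setting this equal to 3.2/20 = 0.16 gives K = 0.16L.
Substituting into Q = 10: L^(1/2)·(0.16L)^(1/2) = 10.
Solving, L = 25 and K = 4.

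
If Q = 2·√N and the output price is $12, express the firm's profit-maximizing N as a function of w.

MP_N = (1/2)·2·N^(-1/2) = N^(-1/2).
Setting P·MP_N = w: 12·N^(-1/2) = w.
Solving for N: N^(-1/2) = w/12, so N = (12/w)^(2).

N(w) = 144/w²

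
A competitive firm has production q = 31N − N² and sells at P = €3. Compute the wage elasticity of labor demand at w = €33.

ε = -0.55

From P·MP_N = w with MP_N = 31 − 2N, labor demand is N(w) = (31 − w/3)/2.
dN/dw = −1/(6) = -1/6.
At w = 33, N = 10, so ε = (dN/dw)·(w/N) = (-1/6)·(33/10) = -0.55.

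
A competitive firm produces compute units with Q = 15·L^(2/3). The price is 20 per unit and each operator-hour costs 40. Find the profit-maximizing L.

MP_L = (2/3)·15·L^(-1/3) = 10·L^(-1/3).
Profit maximization for a price taker requires P·MP_L = w: 20·10·L^(-1/3) = 40.
So L^(-1/3) = 0.2, which gives L = 125.

L* = 125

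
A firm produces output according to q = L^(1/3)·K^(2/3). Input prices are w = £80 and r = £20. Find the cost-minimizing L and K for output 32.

L* = 8, K* = 64

Cost minimization requires the marginal rate of technical substitution to equal the input-price ratio: MP_L/MP_K = w/r.
Here MP_L/MP_K = (1/3)·(K/L)/(2/3) = 0.5·(K/L). Setting this equal to 80/20 = 4 gives K = 8L.
Substituting into q = 32: L^(1/3)·(8L)^(2/3) = 32.
Solving, L = 8 and K = 64.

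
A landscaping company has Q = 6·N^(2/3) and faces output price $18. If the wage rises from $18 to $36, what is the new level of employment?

From P·MP_N = w with MP_N = 4·N^(-1/3), the labor demand is N(w) = (72/w)^(3).
At w = 18: N = 64. At w = 36: N = 8.

N* = 8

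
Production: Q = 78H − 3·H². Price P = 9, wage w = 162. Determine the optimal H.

The marginal product of H is MP_H = 78 − 6H.
A price-taking firm hires until the value of the marginal product equals the wage: P·MP_H = w, so 9·(78 − 6H) = 162.
Then 78 − 6H = 18, giving H = 10.

H* = 10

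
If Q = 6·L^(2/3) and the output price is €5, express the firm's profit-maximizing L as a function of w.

MP_L = (2/3)·6·L^(-1/3) = 4·L^(-1/3).
Setting P·MP_L = w: 20·L^(-1/3) = w.
Solving for L: L^(-1/3) = w/20, so L = (20/w)^(3).

L(w) = 8000/w³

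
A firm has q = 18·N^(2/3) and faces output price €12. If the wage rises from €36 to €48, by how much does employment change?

ΔN = -37

From P·MP_N = w with MP_N = 12·N^(-1/3), the labor demand is N(w) = (144/w)^(3).
At w = 36: N = 64. At w = 48: N = 27.
ΔN = 27 − 64 = -37.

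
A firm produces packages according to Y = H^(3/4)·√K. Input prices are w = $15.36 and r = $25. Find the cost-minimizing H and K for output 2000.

H* = 625, K* = 256

Cost minimization requires the marginal rate of technical substitution to equal the input-price ratio: MP_H/MP_K = w/r.
Here MP_H/MP_K = (3/4)·(K/H)/(1/2) = 1.5·(K/H). Setting this equal to 15.36/25 = 0.6144 gives K = 0.4096H.
Substituting into Y = 2000: H^(3/4)·(0.4096H)^(1/2) = 2000.
Solving, H = 625 and K = 256.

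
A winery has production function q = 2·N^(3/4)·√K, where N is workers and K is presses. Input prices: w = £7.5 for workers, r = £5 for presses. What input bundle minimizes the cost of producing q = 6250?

N* = 625, K* = 625

Cost minimization requires the marginal rate of technical substitution to equal the input-price ratio: MP_N/MP_K = w/r.
Here MP_N/MP_K = (3/4)·(K/N)/(1/2) = 1.5·(K/N). Setting this equal to 7.5/5 = 1.5 gives K = N.
Substituting into q = 6250: 2·N^(3/4)·(N)^(1/2) = 6250.
Solving, N = 625 and K = 625.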